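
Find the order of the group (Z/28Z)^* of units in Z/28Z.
|(Z/28Z)^*| = 12

(Z/28Z)^* consists of the classes a with gcd(a, 28) = 1, so its order is φ(28). φ is multiplicative, with φ(p^e) = p^e − p^(e−1). Factorise 28 = 2^2 · 7. Then
  φ(28) = (2^2 − 2^1) · (7 − 1) = 2 · 6 = 12.
Thus |(Z/28Z)^*| = 12.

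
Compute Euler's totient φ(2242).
φ(2242) = 1044

φ is multiplicative, with φ(p^e) = p^e − p^(e−1). Factorise 2242 = 2 · 19 · 59. Then
  φ(2242) = (2 − 1) · (19 − 1) · (59 − 1) = 1 · 18 · 58 = 1044.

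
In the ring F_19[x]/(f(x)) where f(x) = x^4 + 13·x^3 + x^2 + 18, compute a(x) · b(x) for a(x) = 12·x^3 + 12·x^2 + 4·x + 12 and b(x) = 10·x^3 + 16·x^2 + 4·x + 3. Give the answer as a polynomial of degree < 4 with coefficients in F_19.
a · b ≡ 13·x^3 + 16·x^2 + 9·x + 4 (mod f(x))

Multiply as integer polynomials: a · b = 120·x^6 + 312·x^5 + 280·x^4 + 268·x^3 + 244·x^2 + 60·x + 36. Reducing coefficients mod 19: a · b ≡ 6·x^6 + 8·x^5 + 14·x^4 + 2·x^3 + 16·x^2 + 3·x + 17. Now divide by f(x) = x^4 + 13·x^3 + x^2 + 18 in F_19[x], eliminating the leading term at each step:
  leading term 6·x^6: subtract (6·x^2)·f(x) = 6·x^6 + 2·x^5 + 6·x^4 + 13·x^2, leaving 6·x^5 + 8·x^4 + 2·x^3 + 3·x^2 + 3·x + 17 (coefficients mod 19)
  leading term 6·x^5: subtract (6·x)·f(x) = 6·x^5 + 2·x^4 + 6·x^3 + 13·x, leaving 6·x^4 + 15·x^3 + 3·x^2 + 9·x + 17 (coefficients mod 19)
  leading term 6·x^4: subtract (6)·f(x) = 6·x^4 + 2·x^3 + 6·x^2 + 13, leaving 13·x^3 + 16·x^2 + 9·x + 4 (coefficients mod 19)
The degree is now < 4, so this is the remainder. Hence a · b ≡ 13·x^3 + 16·x^2 + 9·x + 4 in F_19[x]/(f).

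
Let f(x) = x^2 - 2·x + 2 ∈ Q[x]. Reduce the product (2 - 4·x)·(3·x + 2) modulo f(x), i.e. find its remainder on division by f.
a · b ≡ 28 - 26·x (mod f(x))

First multiply in Q[x] without reducing: a · b = -12·x^2 - 2·x + 4. Now divide by f(x) = x^2 - 2·x + 2, eliminating the leading term at each step:
  leading term -12·x^2: subtract (-12)·f(x) = -12·x^2 + 24·x - 24, leaving 28 - 26·x
The degree is now < 2, so this is the remainder. Hence a · b ≡ 28 - 26·x in Q[x]/(f).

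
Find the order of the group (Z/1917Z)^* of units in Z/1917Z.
(Z/1917Z)^* consists of the classes a with gcd(a, 1917) = 1, so its order is φ(1917). φ is multiplicative, with φ(p^e) = p^e − p^(e−1). Factorise 1917 = 3^3 · 71. Then
  φ(1917) = (3^3 − 3^2) · (71 − 1) = 18 · 70 = 1260.
Thus |(Z/1917Z)^*| = 1260.

Final answer: |(Z/1917Z)^*| = 1260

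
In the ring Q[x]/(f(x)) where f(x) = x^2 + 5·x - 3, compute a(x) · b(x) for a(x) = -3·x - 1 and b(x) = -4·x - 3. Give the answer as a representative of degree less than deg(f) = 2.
a · b ≡ 39 - 47·x (mod f(x))

First multiply in Q[x] without reducing: a · b = 12·x^2 + 13·x + 3. Now divide by f(x) = x^2 + 5·x - 3, eliminating the leading term at each step:
  leading term 12·x^2: subtract (12)·f(x) = 12·x^2 + 60·x - 36, leaving 39 - 47·x
The degree is now < 2, so this is the remainder. Hence a · b ≡ 39 - 47·x in Q[x]/(f).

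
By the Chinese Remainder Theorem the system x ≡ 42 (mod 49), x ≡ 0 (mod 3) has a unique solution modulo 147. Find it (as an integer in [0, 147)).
x ≡ 42 (mod 147); the representative in [0, 147) is 42

The moduli 49, 3 are pairwise coprime, so by the CRT there is a unique solution mod 49·3 = 147.
Solve by successive substitution. Start with x ≡ 42 (mod 49).
  Combine with x ≡ 0 (mod 3): write x = 42 + 49·t and require 42 + 49·t ≡ 0 (mod 3), i.e. 49·t ≡ 0 − 42 ≡ 0 (mod 3). Since 49^(−1) ≡ 1 (mod 3) (49 ≡ 1 (mod 3)), t ≡ 1·0 ≡ 0 (mod 3). So x ≡ 42 + 49·0 = 42 (mod 147).
Unique solution in [0, 147): x = 42.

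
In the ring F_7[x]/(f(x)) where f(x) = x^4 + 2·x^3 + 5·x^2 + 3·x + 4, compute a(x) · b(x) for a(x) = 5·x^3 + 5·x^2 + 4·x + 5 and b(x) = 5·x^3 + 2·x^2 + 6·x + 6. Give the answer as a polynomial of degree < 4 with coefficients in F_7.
a · b ≡ 2·x^3 + 2·x^2 + 2·x + 2 (mod f(x))

Multiply as integer polynomials: a · b = 25·x^6 + 35·x^5 + 60·x^4 + 93·x^3 + 64·x^2 + 54·x + 30. Reducing coefficients mod 7: a · b ≡ 4·x^6 + 4·x^4 + 2·x^3 + x^2 + 5·x + 2. Now divide by f(x) = x^4 + 2·x^3 + 5·x^2 + 3·x + 4 in F_7[x], eliminating the leading term at each step:
  leading term 4·x^6: subtract (4·x^2)·f(x) = 4·x^6 + x^5 + 6·x^4 + 5·x^3 + 2·x^2, leaving 6·x^5 + 5·x^4 + 4·x^3 + 6·x^2 + 5·x + 2 (coefficients mod 7)
  leading term 6·x^5: subtract (6·x)·f(x) = 6·x^5 + 5·x^4 + 2·x^3 + 4·x^2 + 3·x, leaving 2·x^3 + 2·x^2 + 2·x + 2 (coefficients mod 7)
The degree is now < 4, so this is the remainder. Hence a · b ≡ 2·x^3 + 2·x^2 + 2·x + 2 in F_7[x]/(f).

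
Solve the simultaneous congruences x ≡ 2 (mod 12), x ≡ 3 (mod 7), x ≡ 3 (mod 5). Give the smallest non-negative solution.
The moduli 12, 7, 5 are pairwise coprime, so by the CRT there is a unique solution mod 12·7·5 = 420.
Solve by successive substitution. Start with x ≡ 2 (mod 12).
  Combine with x ≡ 3 (mod 7): write x = 2 + 12·t and require 2 + 12·t ≡ 3 (mod 7), i.e. 12·t ≡ 3 − 2 ≡ 1 (mod 7). Since 12^(−1) ≡ 3 (mod 7) (12 ≡ 5 (mod 7)), t ≡ 3·1 ≡ 3 (mod 7). So x ≡ 2 + 12·3 = 38 (mod 84).
  Combine with x ≡ 3 (mod 5): write x = 38 + 84·t and require 38 + 84·t ≡ 3 (mod 5), i.e. 84·t ≡ 3 − 38 ≡ 0 (mod 5). Since 84^(−1) ≡ 4 (mod 5) (84 ≡ 4 (mod 5)), t ≡ 4·0 ≡ 0 (mod 5). So x ≡ 38 + 84·0 = 38 (mod 420).
Unique solution in [0, 420): x = 38.

Final answer: x ≡ 38 (mod 420); the representative in [0, 420) is 38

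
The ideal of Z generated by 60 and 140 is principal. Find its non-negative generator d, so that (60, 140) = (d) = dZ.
(60, 140) = (20); d = 20

In the PID Z, (a, b) is generated by gcd(a, b). Compute gcd(140, 60) with the extended Euclidean algorithm, tracking rows (r, s, t) with s·140 + t·60 = r:
  row A: (140, 1, 0)   [1·140 + 0·60 = 140]
  row B: (60, 0, 1)   [0·140 + 1·60 = 60]
  140 = 2·60 + 20   → row C = row A − 2·row B = (20, 1, −2)   [check: 1·140 − 2·60 = 20]
  60 = 3·20 + 0   → remainder 0, stop. gcd = 20 (last nonzero row C).
So gcd(60, 140) = 20, with Bézout identity 1·140 − 2·60 = 20. Containment (⊇): the Bézout identity exhibits 20 as an element of (60, 140), giving (20) ⊆ (60, 140). Containment (⊆): since 20 | 60 and 20 | 140 (60 = 20·3, 140 = 20·7), every Z-linear combination of 60 and 140 is divisible by 20, so (60, 140) ⊆ (20). Therefore (60, 140) = (20), d = 20.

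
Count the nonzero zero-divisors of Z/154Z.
Z/154Z has 93 nonzero zero-divisors

In Z/154Z each nonzero element is either a unit (gcd with 154 is 1) or a zero-divisor (gcd > 1). The number of units is φ(154): factorise 154 = 2 · 7 · 11, so φ(154) = (2 − 1) · (7 − 1) · (11 − 1) = 1 · 6 · 10 = 60. The nonzero elements number 154 − 1 = 153. Hence the nonzero zero-divisors number 153 − 60 = 93.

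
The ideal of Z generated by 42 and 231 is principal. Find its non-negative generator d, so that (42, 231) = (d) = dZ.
(42, 231) = (21); d = 21

In the PID Z, (a, b) is generated by gcd(a, b). Compute gcd(231, 42) with the extended Euclidean algorithm, tracking rows (r, s, t) with s·231 + t·42 = r:
  row A: (231, 1, 0)   [1·231 + 0·42 = 231]
  row B: (42, 0, 1)   [0·231 + 1·42 = 42]
  231 = 5·42 + 21   → row C = row A − 5·row B = (21, 1, −5)   [check: 1·231 − 5·42 = 21]
  42 = 2·21 + 0   → remainder 0, stop. gcd = 21 (last nonzero row C).
So gcd(42, 231) = 21, with Bézout identity 1·231 − 5·42 = 21. Containment (⊇): the Bézout identity exhibits 21 as an element of (42, 231), giving (21) ⊆ (42, 231). Containment (⊆): since 21 | 42 and 21 | 231 (42 = 21·2, 231 = 21·11), every Z-linear combination of 42 and 231 is divisible by 21, so (42, 231) ⊆ (21). Therefore (42, 231) = (21), d = 21.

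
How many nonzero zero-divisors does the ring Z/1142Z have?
Z/1142Z has 571 nonzero zero-divisors

In Z/1142Z each nonzero element is either a unit (gcd with 1142 is 1) or a zero-divisor (gcd > 1). The number of units is φ(1142): factorise 1142 = 2 · 571, so φ(1142) = (2 − 1) · (571 − 1) = 1 · 570 = 570. The nonzero elements number 1142 − 1 = 1141. Hence the nonzero zero-divisors number 1141 − 570 = 571.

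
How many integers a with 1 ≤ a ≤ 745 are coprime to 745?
592

The number of a ∈ {1, ..., 745} with gcd(a, 745) = 1 is by definition Euler's totient φ(745). φ is multiplicative, with φ(p^e) = p^e − p^(e−1). Factorise 745 = 5 · 149. Then
  φ(745) = (5 − 1) · (149 − 1) = 4 · 148 = 592.
So there are 592 such integers.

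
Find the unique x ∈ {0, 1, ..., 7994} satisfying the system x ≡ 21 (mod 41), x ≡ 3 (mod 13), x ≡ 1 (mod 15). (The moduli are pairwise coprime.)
x ≡ 3916 (mod 7995); the representative in [0, 7995) is 3916

The moduli 41, 13, 15 are pairwise coprime, so by the CRT there is a unique solution mod 41·13·15 = 7995.
Solve by successive substitution. Start with x ≡ 21 (mod 41).
  Combine with x ≡ 3 (mod 13): write x = 21 + 41·t and require 21 + 41·t ≡ 3 (mod 13), i.e. 41·t ≡ 3 − 21 ≡ 8 (mod 13). Since 41^(−1) ≡ 7 (mod 13) (41 ≡ 2 (mod 13)), t ≡ 7·8 ≡ 4 (mod 13). So x ≡ 21 + 41·4 = 185 (mod 533).
  Combine with x ≡ 1 (mod 15): write x = 185 + 533·t and require 185 + 533·t ≡ 1 (mod 15), i.e. 533·t ≡ 1 − 185 ≡ 11 (mod 15). Since 533^(−1) ≡ 2 (mod 15) (533 ≡ 8 (mod 15)), t ≡ 2·11 ≡ 7 (mod 15). So x ≡ 185 + 533·7 = 3916 (mod 7995).
Unique solution in [0, 7995): x = 3916.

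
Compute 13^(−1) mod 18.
Apply the extended Euclidean algorithm to (18, 13), tracking rows (r, s, t) with s·18 + t·13 = r. Each division r_prev = q·r_cur + r_new produces the new row as (previous row) − q·(current row):
  row A: (18, 1, 0)   [1·18 + 0·13 = 18]
  row B: (13, 0, 1)   [0·18 + 1·13 = 13]
  18 = 1·13 + 5   → row C = row A − 1·row B = (5, 1, −1)   [check: 1·18 − 1·13 = 5]
  13 = 2·5 + 3   → row D = row B − 2·row C = (3, −2, 3)   [check: −2·18 + 3·13 = 3]
  5 = 1·3 + 2   → row E = row C − 1·row D = (2, 3, −4)   [check: 3·18 − 4·13 = 2]
  3 = 1·2 + 1   → row F = row D − 1·row E = (1, −5, 7)   [check: −5·18 + 7·13 = 1]
  2 = 2·1 + 0   → remainder 0, stop. gcd = 1 (last nonzero row F).
The gcd is 1, so 13 is invertible mod 18. The last nonzero row gives −5·18 + 7·13 = 1, so t = 7. So 13^(−1) ≡ 7 (mod 18). Verify: 13 · 7 = 91 ≡ 1 (mod 18). ✓

Final answer: 13^(−1) ≡ 7 (mod 18)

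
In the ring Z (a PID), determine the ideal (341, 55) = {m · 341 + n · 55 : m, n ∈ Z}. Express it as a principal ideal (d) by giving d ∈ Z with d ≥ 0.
(341, 55) = (11); d = 11

In the PID Z, (a, b) is generated by gcd(a, b). Compute gcd(341, 55) with the extended Euclidean algorithm, tracking rows (r, s, t) with s·341 + t·55 = r:
  row A: (341, 1, 0)   [1·341 + 0·55 = 341]
  row B: (55, 0, 1)   [0·341 + 1·55 = 55]
  341 = 6·55 + 11   → row C = row A − 6·row B = (11, 1, −6)   [check: 1·341 − 6·55 = 11]
  55 = 5·11 + 0   → remainder 0, stop. gcd = 11 (last nonzero row C).
So gcd(341, 55) = 11, with Bézout identity 1·341 − 6·55 = 11. Containment (⊇): the Bézout identity exhibits 11 as an element of (341, 55), giving (11) ⊆ (341, 55). Containment (⊆): since 11 | 341 and 11 | 55 (341 = 11·31, 55 = 11·5), every Z-linear combination of 341 and 55 is divisible by 11, so (341, 55) ⊆ (11). Therefore (341, 55) = (11), d = 11.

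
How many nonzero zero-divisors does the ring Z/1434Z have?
In Z/1434Z each nonzero element is either a unit (gcd with 1434 is 1) or a zero-divisor (gcd > 1). The number of units is φ(1434): factorise 1434 = 2 · 3 · 239, so φ(1434) = (2 − 1) · (3 − 1) · (239 − 1) = 1 · 2 · 238 = 476. The nonzero elements number 1434 − 1 = 1433. Hence the nonzero zero-divisors number 1433 − 476 = 957.

Final answer: Z/1434Z has 957 nonzero zero-divisors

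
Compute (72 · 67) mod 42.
Reduce the factors first: 72 ≡ 30, 67 ≡ 25 (mod 42), so 72 · 67 ≡ 30 · 25 (mod 42). 30 · 25 = 750. Dividing by 42: 750 = 17·42 + 36. So (72 · 67) mod 42 = 36.

Final answer: 36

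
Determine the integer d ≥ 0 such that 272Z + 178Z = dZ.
(272, 178) = (2); d = 2

In the PID Z, (a, b) is generated by gcd(a, b). Compute gcd(272, 178) with the extended Euclidean algorithm, tracking rows (r, s, t) with s·272 + t·178 = r:
  row A: (272, 1, 0)   [1·272 + 0·178 = 272]
  row B: (178, 0, 1)   [0·272 + 1·178 = 178]
  272 = 1·178 + 94   → row C = row A − 1·row B = (94, 1, −1)   [check: 1·272 − 1·178 = 94]
  178 = 1·94 + 84   → row D = row B − 1·row C = (84, −1, 2)   [check: −1·272 + 2·178 = 84]
  94 = 1·84 + 10   → row E = row C − 1·row D = (10, 2, −3)   [check: 2·272 − 3·178 = 10]
  84 = 8·10 + 4   → row F = row D − 8·row E = (4, −17, 26)   [check: −17·272 + 26·178 = 4]
  10 = 2·4 + 2   → row G = row E − 2·row F = (2, 36, −55)   [check: 36·272 − 55·178 = 2]
  4 = 2·2 + 0   → remainder 0, stop. gcd = 2 (last nonzero row G).
So gcd(272, 178) = 2, with Bézout identity 36·272 − 55·178 = 2. Containment (⊇): the Bézout identity exhibits 2 as an element of (272, 178), giving (2) ⊆ (272, 178). Containment (⊆): since 2 | 272 and 2 | 178 (272 = 2·136, 178 = 2·89), every Z-linear combination of 272 and 178 is divisible by 2, so (272, 178) ⊆ (2). Therefore (272, 178) = (2), d = 2.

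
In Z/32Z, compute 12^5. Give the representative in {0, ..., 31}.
0

Use repeated squaring. Binary(5) = 101. Walk through the bits of the exponent 5 left-to-right: at each bit after the leading one, square the running value, then multiply by 12 if the bit is 1 (always reducing mod 32):
  bit 1 = 1 (leading): start with 12.
  bit 2 = 0: square 12^2 = 144 ≡ 16 (mod 32).
  bit 3 = 1: square 16^2 = 256 ≡ 0; bit is 1, so multiply 0·12 = 0 (mod 32).
Final value: 12^5 ≡ 0 (mod 32).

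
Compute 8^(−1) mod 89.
Apply the extended Euclidean algorithm to (89, 8), tracking rows (r, s, t) with s·89 + t·8 = r. Each division r_prev = q·r_cur + r_new produces the new row as (previous row) − q·(current row):
  row A: (89, 1, 0)   [1·89 + 0·8 = 89]
  row B: (8, 0, 1)   [0·89 + 1·8 = 8]
  89 = 11·8 + 1   → row C = row A − 11·row B = (1, 1, −11)   [check: 1·89 − 11·8 = 1]
  8 = 8·1 + 0   → remainder 0, stop. gcd = 1 (last nonzero row C).
The gcd is 1, so 8 is invertible mod 89. The last nonzero row gives 1·89 − 11·8 = 1, so t = −11. So 8^(−1) ≡ −11 ≡ 78 (mod 89). Verify: 8 · 78 = 624 ≡ 1 (mod 89). ✓

Final answer: 8^(−1) ≡ 78 (mod 89)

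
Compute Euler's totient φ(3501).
φ is multiplicative, with φ(p^e) = p^e − p^(e−1). Factorise 3501 = 3^2 · 389. Then
  φ(3501) = (3^2 − 3^1) · (389 − 1) = 6 · 388 = 2328.

Final answer: φ(3501) = 2328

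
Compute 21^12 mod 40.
1

Use repeated squaring. Binary(12) = 1100. Walk through the bits of the exponent 12 left-to-right: at each bit after the leading one, square the running value, then multiply by 21 if the bit is 1 (always reducing mod 40):
  bit 1 = 1 (leading): start with 21.
  bit 2 = 1: square 21^2 = 441 ≡ 1; bit is 1, so multiply 1·21 = 21 (mod 40).
  bit 3 = 0: square 21^2 = 441 ≡ 1 (mod 40).
  bit 4 = 0: square 1^2 = 1 (mod 40).
Final value: 21^12 ≡ 1 (mod 40).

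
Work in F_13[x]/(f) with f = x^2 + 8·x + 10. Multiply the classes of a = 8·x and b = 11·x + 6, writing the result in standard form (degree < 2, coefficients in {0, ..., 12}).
Multiply as integer polynomials: a · b = 88·x^2 + 48·x. Reducing coefficients mod 13: a · b ≡ 10·x^2 + 9·x. Now divide by f(x) = x^2 + 8·x + 10 in F_13[x], eliminating the leading term at each step:
  leading term 10·x^2: subtract (10)·f(x) = 10·x^2 + 2·x + 9, leaving 7·x + 4 (coefficients mod 13)
The degree is now < 2, so this is the remainder. Hence a · b ≡ 7·x + 4 in F_13[x]/(f).

Final answer: a · b ≡ 7·x + 4 (mod f(x))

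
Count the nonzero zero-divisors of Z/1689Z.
In Z/1689Z each nonzero element is either a unit (gcd with 1689 is 1) or a zero-divisor (gcd > 1). The number of units is φ(1689): factorise 1689 = 3 · 563, so φ(1689) = (3 − 1) · (563 − 1) = 2 · 562 = 1124. The nonzero elements number 1689 − 1 = 1688. Hence the nonzero zero-divisors number 1688 − 1124 = 564.

Final answer: Z/1689Z has 564 nonzero zero-divisors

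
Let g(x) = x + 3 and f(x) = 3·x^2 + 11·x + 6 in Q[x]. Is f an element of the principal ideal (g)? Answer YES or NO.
YES

In Q[x] the ideal (g) consists of all multiples of g, so f ∈ (g) iff g | f, i.e. iff the remainder of f on division by g is 0. Divide f by g (g is monic, so eliminate the leading term of the running remainder at each step):
  leading term 3·x^2: subtract (3·x)·g(x) = 3·x^2 + 9·x, leaving 2·x + 6
  leading term 2·x: subtract (2)·g(x) = 2·x + 6, leaving 0
The remainder is 0, so f(x) = g(x) · h(x) with h(x) = 3·x + 2. Hence g | f, i.e. f ∈ (g).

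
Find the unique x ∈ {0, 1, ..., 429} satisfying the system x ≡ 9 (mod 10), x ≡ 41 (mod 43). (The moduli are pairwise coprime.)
The moduli 10, 43 are pairwise coprime, so by the CRT there is a unique solution mod 10·43 = 430.
Solve by successive substitution. Start with x ≡ 9 (mod 10).
  Combine with x ≡ 41 (mod 43): write x = 9 + 10·t and require 9 + 10·t ≡ 41 (mod 43), i.e. 10·t ≡ 41 − 9 ≡ 32 (mod 43). Since 10^(−1) ≡ 13 (mod 43), t ≡ 13·32 ≡ 29 (mod 43). So x ≡ 9 + 10·29 = 299 (mod 430).
Unique solution in [0, 430): x = 299.

Final answer: x ≡ 299 (mod 430); the representative in [0, 430) is 299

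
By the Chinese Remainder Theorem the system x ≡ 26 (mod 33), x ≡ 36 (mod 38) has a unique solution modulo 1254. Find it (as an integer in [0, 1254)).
The moduli 33, 38 are pairwise coprime, so by the CRT there is a unique solution mod 33·38 = 1254.
Solve by successive substitution. Start with x ≡ 26 (mod 33).
  Combine with x ≡ 36 (mod 38): write x = 26 + 33·t and require 26 + 33·t ≡ 36 (mod 38), i.e. 33·t ≡ 36 − 26 ≡ 10 (mod 38). Since 33^(−1) ≡ 15 (mod 38), t ≡ 15·10 ≡ 36 (mod 38). So x ≡ 26 + 33·36 = 1214 (mod 1254).
Unique solution in [0, 1254): x = 1214.

Final answer: x ≡ 1214 (mod 1254); the representative in [0, 1254) is 1214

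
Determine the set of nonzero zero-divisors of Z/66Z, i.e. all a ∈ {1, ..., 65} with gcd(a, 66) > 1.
An element a ∈ Z/66Z (with a ≠ 0) is a zero-divisor iff gcd(a, 66) > 1 (because a is a unit precisely when gcd(a, n) = 1, and in Z/nZ every nonzero, non-unit element is a zero-divisor). Scan a = 1, ..., 65 and keep those with gcd(a, 66) > 1:
  gcd(2, 66) = 2, gcd(3, 66) = 3, gcd(4, 66) = 2, gcd(6, 66) = 6, gcd(8, 66) = 2, gcd(9, 66) = 3, gcd(10, 66) = 2, gcd(11, 66) = 11, gcd(12, 66) = 6, gcd(14, 66) = 2, gcd(15, 66) = 3, gcd(16, 66) = 2, gcd(18, 66) = 6, gcd(20, 66) = 2, gcd(21, 66) = 3, gcd(22, 66) = 22, gcd(24, 66) = 6, gcd(26, 66) = 2, gcd(27, 66) = 3, gcd(28, 66) = 2, gcd(30, 66) = 6, gcd(32, 66) = 2, gcd(33, 66) = 33, gcd(34, 66) = 2, gcd(36, 66) = 6, gcd(38, 66) = 2, gcd(39, 66) = 3, gcd(40, 66) = 2, gcd(42, 66) = 6, gcd(44, 66) = 22, gcd(45, 66) = 3, gcd(46, 66) = 2, gcd(48, 66) = 6, gcd(50, 66) = 2, gcd(51, 66) = 3, gcd(52, 66) = 2, gcd(54, 66) = 6, gcd(55, 66) = 11, gcd(56, 66) = 2, gcd(57, 66) = 3, gcd(58, 66) = 2, gcd(60, 66) = 6, gcd(62, 66) = 2, gcd(63, 66) = 3, gcd(64, 66) = 2.
All other a ∈ {1, ..., 65} have gcd(a, 66) = 1 and are units. So the nonzero zero-divisors are exactly the 45 values of a appearing in this scan.

Final answer: nonzero zero-divisors of Z/66Z = {2, 3, 4, 6, 8, 9, 10, 11, 12, 14, 15, 16, 18, 20, 21, 22, 24, 26, 27, 28, 30, 32, 33, 34, 36, 38, 39, 40, 42, 44, 45, 46, 48, 50, 51, 52, 54, 55, 56, 57, 58, 60, 62, 63, 64}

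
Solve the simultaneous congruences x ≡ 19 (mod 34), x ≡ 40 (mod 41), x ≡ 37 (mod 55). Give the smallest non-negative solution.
x ≡ 20827 (mod 76670); the representative in [0, 76670) is 20827

The moduli 34, 41, 55 are pairwise coprime, so by the CRT there is a unique solution mod 34·41·55 = 76670.
Solve by successive substitution. Start with x ≡ 19 (mod 34).
  Combine with x ≡ 40 (mod 41): write x = 19 + 34·t and require 19 + 34·t ≡ 40 (mod 41), i.e. 34·t ≡ 40 − 19 ≡ 21 (mod 41). Since 34^(−1) ≡ 35 (mod 41), t ≡ 35·21 ≡ 38 (mod 41). So x ≡ 19 + 34·38 = 1311 (mod 1394).
  Combine with x ≡ 37 (mod 55): write x = 1311 + 1394·t and require 1311 + 1394·t ≡ 37 (mod 55), i.e. 1394·t ≡ 37 − 1311 ≡ 46 (mod 55). Since 1394^(−1) ≡ 29 (mod 55) (1394 ≡ 19 (mod 55)), t ≡ 29·46 ≡ 14 (mod 55). So x ≡ 1311 + 1394·14 = 20827 (mod 76670).
Unique solution in [0, 76670): x = 20827.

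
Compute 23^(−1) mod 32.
Apply the extended Euclidean algorithm to (32, 23), tracking rows (r, s, t) with s·32 + t·23 = r. Each division r_prev = q·r_cur + r_new produces the new row as (previous row) − q·(current row):
  row A: (32, 1, 0)   [1·32 + 0·23 = 32]
  row B: (23, 0, 1)   [0·32 + 1·23 = 23]
  32 = 1·23 + 9   → row C = row A − 1·row B = (9, 1, −1)   [check: 1·32 − 1·23 = 9]
  23 = 2·9 + 5   → row D = row B − 2·row C = (5, −2, 3)   [check: −2·32 + 3·23 = 5]
  9 = 1·5 + 4   → row E = row C − 1·row D = (4, 3, −4)   [check: 3·32 − 4·23 = 4]
  5 = 1·4 + 1   → row F = row D − 1·row E = (1, −5, 7)   [check: −5·32 + 7·23 = 1]
  4 = 4·1 + 0   → remainder 0, stop. gcd = 1 (last nonzero row F).
The gcd is 1, so 23 is invertible mod 32. The last nonzero row gives −5·32 + 7·23 = 1, so t = 7. So 23^(−1) ≡ 7 (mod 32). Verify: 23 · 7 = 161 ≡ 1 (mod 32). ✓

Final answer: 23^(−1) ≡ 7 (mod 32)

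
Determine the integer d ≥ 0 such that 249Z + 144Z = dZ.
(249, 144) = (3); d = 3

In the PID Z, (a, b) is generated by gcd(a, b). Compute gcd(249, 144) with the extended Euclidean algorithm, tracking rows (r, s, t) with s·249 + t·144 = r:
  row A: (249, 1, 0)   [1·249 + 0·144 = 249]
  row B: (144, 0, 1)   [0·249 + 1·144 = 144]
  249 = 1·144 + 105   → row C = row A − 1·row B = (105, 1, −1)   [check: 1·249 − 1·144 = 105]
  144 = 1·105 + 39   → row D = row B − 1·row C = (39, −1, 2)   [check: −1·249 + 2·144 = 39]
  105 = 2·39 + 27   → row E = row C − 2·row D = (27, 3, −5)   [check: 3·249 − 5·144 = 27]
  39 = 1·27 + 12   → row F = row D − 1·row E = (12, −4, 7)   [check: −4·249 + 7·144 = 12]
  27 = 2·12 + 3   → row G = row E − 2·row F = (3, 11, −19)   [check: 11·249 − 19·144 = 3]
  12 = 4·3 + 0   → remainder 0, stop. gcd = 3 (last nonzero row G).
So gcd(249, 144) = 3, with Bézout identity 11·249 − 19·144 = 3. Containment (⊇): the Bézout identity exhibits 3 as an element of (249, 144), giving (3) ⊆ (249, 144). Containment (⊆): since 3 | 249 and 3 | 144 (249 = 3·83, 144 = 3·48), every Z-linear combination of 249 and 144 is divisible by 3, so (249, 144) ⊆ (3). Therefore (249, 144) = (3), d = 3.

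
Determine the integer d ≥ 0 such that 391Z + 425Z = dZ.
(391, 425) = (17); d = 17

In the PID Z, (a, b) is generated by gcd(a, b). Compute gcd(425, 391) with the extended Euclidean algorithm, tracking rows (r, s, t) with s·425 + t·391 = r:
  row A: (425, 1, 0)   [1·425 + 0·391 = 425]
  row B: (391, 0, 1)   [0·425 + 1·391 = 391]
  425 = 1·391 + 34   → row C = row A − 1·row B = (34, 1, −1)   [check: 1·425 − 1·391 = 34]
  391 = 11·34 + 17   → row D = row B − 11·row C = (17, −11, 12)   [check: −11·425 + 12·391 = 17]
  34 = 2·17 + 0   → remainder 0, stop. gcd = 17 (last nonzero row D).
So gcd(391, 425) = 17, with Bézout identity −11·425 + 12·391 = 17. Containment (⊇): the Bézout identity exhibits 17 as an element of (391, 425), giving (17) ⊆ (391, 425). Containment (⊆): since 17 | 391 and 17 | 425 (391 = 17·23, 425 = 17·25), every Z-linear combination of 391 and 425 is divisible by 17, so (391, 425) ⊆ (17). Therefore (391, 425) = (17), d = 17.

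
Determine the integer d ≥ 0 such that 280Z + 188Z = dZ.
(280, 188) = (4); d = 4

In the PID Z, (a, b) is generated by gcd(a, b). Compute gcd(280, 188) with the extended Euclidean algorithm, tracking rows (r, s, t) with s·280 + t·188 = r:
  row A: (280, 1, 0)   [1·280 + 0·188 = 280]
  row B: (188, 0, 1)   [0·280 + 1·188 = 188]
  280 = 1·188 + 92   → row C = row A − 1·row B = (92, 1, −1)   [check: 1·280 − 1·188 = 92]
  188 = 2·92 + 4   → row D = row B − 2·row C = (4, −2, 3)   [check: −2·280 + 3·188 = 4]
  92 = 23·4 + 0   → remainder 0, stop. gcd = 4 (last nonzero row D).
So gcd(280, 188) = 4, with Bézout identity −2·280 + 3·188 = 4. Containment (⊇): the Bézout identity exhibits 4 as an element of (280, 188), giving (4) ⊆ (280, 188). Containment (⊆): since 4 | 280 and 4 | 188 (280 = 4·70, 188 = 4·47), every Z-linear combination of 280 and 188 is divisible by 4, so (280, 188) ⊆ (4). Therefore (280, 188) = (4), d = 4.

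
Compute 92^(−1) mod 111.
Apply the extended Euclidean algorithm to (111, 92), tracking rows (r, s, t) with s·111 + t·92 = r. Each division r_prev = q·r_cur + r_new produces the new row as (previous row) − q·(current row):
  row A: (111, 1, 0)   [1·111 + 0·92 = 111]
  row B: (92, 0, 1)   [0·111 + 1·92 = 92]
  111 = 1·92 + 19   → row C = row A − 1·row B = (19, 1, −1)   [check: 1·111 − 1·92 = 19]
  92 = 4·19 + 16   → row D = row B − 4·row C = (16, −4, 5)   [check: −4·111 + 5·92 = 16]
  19 = 1·16 + 3   → row E = row C − 1·row D = (3, 5, −6)   [check: 5·111 − 6·92 = 3]
  16 = 5·3 + 1   → row F = row D − 5·row E = (1, −29, 35)   [check: −29·111 + 35·92 = 1]
  3 = 3·1 + 0   → remainder 0, stop. gcd = 1 (last nonzero row F).
The gcd is 1, so 92 is invertible mod 111. The last nonzero row gives −29·111 + 35·92 = 1, so t = 35. So 92^(−1) ≡ 35 (mod 111). Verify: 92 · 35 = 3220 ≡ 1 (mod 111). ✓

Final answer: 92^(−1) ≡ 35 (mod 111)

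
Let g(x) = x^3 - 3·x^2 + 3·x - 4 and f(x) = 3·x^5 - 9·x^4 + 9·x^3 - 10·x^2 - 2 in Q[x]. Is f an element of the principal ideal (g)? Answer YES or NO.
In Q[x] the ideal (g) consists of all multiples of g, so f ∈ (g) iff g | f, i.e. iff the remainder of f on division by g is 0. Divide f by g (g is monic, so eliminate the leading term of the running remainder at each step):
  leading term 3·x^5: subtract (3·x^2)·g(x) = 3·x^5 - 9·x^4 + 9·x^3 - 12·x^2, leaving 2·x^2 - 2
The remainder r(x) = 2·x^2 - 2 ≠ 0 (and deg r < deg g), so g ∤ f, i.e. f ∉ (g).

Final answer: NO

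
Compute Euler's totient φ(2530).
φ(2530) = 880

φ is multiplicative, with φ(p^e) = p^e − p^(e−1). Factorise 2530 = 2 · 5 · 11 · 23. Then
  φ(2530) = (2 − 1) · (5 − 1) · (11 − 1) · (23 − 1) = 1 · 4 · 10 · 22 = 880.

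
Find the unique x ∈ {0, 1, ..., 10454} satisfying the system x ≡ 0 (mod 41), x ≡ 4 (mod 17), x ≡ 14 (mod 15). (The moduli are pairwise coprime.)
The moduli 41, 17, 15 are pairwise coprime, so by the CRT there is a unique solution mod 41·17·15 = 10455.
Solve by successive substitution. Start with x ≡ 0 (mod 41).
  Combine with x ≡ 4 (mod 17): write x = 41·t and require 41·t ≡ 4 (mod 17). Since 41^(−1) ≡ 5 (mod 17) (41 ≡ 7 (mod 17)), t ≡ 5·4 ≡ 3 (mod 17). So x ≡ 41·3 = 123 (mod 697).
  Combine with x ≡ 14 (mod 15): write x = 123 + 697·t and require 123 + 697·t ≡ 14 (mod 15), i.e. 697·t ≡ 14 − 123 ≡ 11 (mod 15). Since 697^(−1) ≡ 13 (mod 15) (697 ≡ 7 (mod 15)), t ≡ 13·11 ≡ 8 (mod 15). So x ≡ 123 + 697·8 = 5699 (mod 10455).
Unique solution in [0, 10455): x = 5699.

Final answer: x ≡ 5699 (mod 10455); the representative in [0, 10455) is 5699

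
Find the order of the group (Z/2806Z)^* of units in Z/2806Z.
(Z/2806Z)^* consists of the classes a with gcd(a, 2806) = 1, so its order is φ(2806). φ is multiplicative, with φ(p^e) = p^e − p^(e−1). Factorise 2806 = 2 · 23 · 61. Then
  φ(2806) = (2 − 1) · (23 − 1) · (61 − 1) = 1 · 22 · 60 = 1320.
Thus |(Z/2806Z)^*| = 1320.

Final answer: |(Z/2806Z)^*| = 1320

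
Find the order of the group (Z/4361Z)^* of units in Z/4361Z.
(Z/4361Z)^* consists of the classes a with gcd(a, 4361) = 1, so its order is φ(4361). φ is multiplicative, with φ(p^e) = p^e − p^(e−1). Factorise 4361 = 7^2 · 89. Then
  φ(4361) = (7^2 − 7^1) · (89 − 1) = 42 · 88 = 3696.
Thus |(Z/4361Z)^*| = 3696.

Final answer: |(Z/4361Z)^*| = 3696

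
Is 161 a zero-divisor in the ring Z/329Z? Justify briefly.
YES

gcd(161, 329) = 7 > 1, so 161 is not a unit in Z/329Z. In Z/nZ every nonzero non-unit is a zero-divisor: explicitly, take b = 329/gcd = 47 ≠ 0 (mod 329); then 161·47 = 7567 = 23·329, i.e. 161·47 ≡ 0 (mod 329). So 161 is a zero-divisor.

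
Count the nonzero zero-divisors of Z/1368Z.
Z/1368Z has 935 nonzero zero-divisors

In Z/1368Z each nonzero element is either a unit (gcd with 1368 is 1) or a zero-divisor (gcd > 1). The number of units is φ(1368): factorise 1368 = 2^3 · 3^2 · 19, so φ(1368) = (2^3 − 2^2) · (3^2 − 3^1) · (19 − 1) = 4 · 6 · 18 = 432. The nonzero elements number 1368 − 1 = 1367. Hence the nonzero zero-divisors number 1367 − 432 = 935.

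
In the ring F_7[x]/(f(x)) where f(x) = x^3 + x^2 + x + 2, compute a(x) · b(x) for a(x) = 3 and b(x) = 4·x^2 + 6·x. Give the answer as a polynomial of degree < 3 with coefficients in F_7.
Multiply as integer polynomials: a · b = 12·x^2 + 18·x. Reducing coefficients mod 7: a · b ≡ 5·x^2 + 4·x. This already has degree < 3, so no reduction by f is needed. Hence a · b ≡ 5·x^2 + 4·x in F_7[x]/(f).

Final answer: a · b ≡ 5·x^2 + 4·x (mod f(x))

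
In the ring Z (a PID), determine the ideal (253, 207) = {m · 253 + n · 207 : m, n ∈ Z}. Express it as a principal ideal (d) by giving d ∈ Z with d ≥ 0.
(253, 207) = (23); d = 23

In the PID Z, (a, b) is generated by gcd(a, b). Compute gcd(253, 207) with the extended Euclidean algorithm, tracking rows (r, s, t) with s·253 + t·207 = r:
  row A: (253, 1, 0)   [1·253 + 0·207 = 253]
  row B: (207, 0, 1)   [0·253 + 1·207 = 207]
  253 = 1·207 + 46   → row C = row A − 1·row B = (46, 1, −1)   [check: 1·253 − 1·207 = 46]
  207 = 4·46 + 23   → row D = row B − 4·row C = (23, −4, 5)   [check: −4·253 + 5·207 = 23]
  46 = 2·23 + 0   → remainder 0, stop. gcd = 23 (last nonzero row D).
So gcd(253, 207) = 23, with Bézout identity −4·253 + 5·207 = 23. Containment (⊇): the Bézout identity exhibits 23 as an element of (253, 207), giving (23) ⊆ (253, 207). Containment (⊆): since 23 | 253 and 23 | 207 (253 = 23·11, 207 = 23·9), every Z-linear combination of 253 and 207 is divisible by 23, so (253, 207) ⊆ (23). Therefore (253, 207) = (23), d = 23.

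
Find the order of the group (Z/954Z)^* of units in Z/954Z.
|(Z/954Z)^*| = 312

(Z/954Z)^* consists of the classes a with gcd(a, 954) = 1, so its order is φ(954). φ is multiplicative, with φ(p^e) = p^e − p^(e−1). Factorise 954 = 2 · 3^2 · 53. Then
  φ(954) = (2 − 1) · (3^2 − 3^1) · (53 − 1) = 1 · 6 · 52 = 312.
Thus |(Z/954Z)^*| = 312.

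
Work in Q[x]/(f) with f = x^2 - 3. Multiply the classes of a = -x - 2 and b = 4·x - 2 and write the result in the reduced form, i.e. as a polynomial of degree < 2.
a · b ≡ -6·x - 8 (mod f(x))

First multiply in Q[x] without reducing: a · b = -4·x^2 - 6·x + 4. Now divide by f(x) = x^2 - 3, eliminating the leading term at each step:
  leading term -4·x^2: subtract (-4)·f(x) = 12 - 4·x^2, leaving -6·x - 8
The degree is now < 2, so this is the remainder. Hence a · b ≡ -6·x - 8 in Q[x]/(f).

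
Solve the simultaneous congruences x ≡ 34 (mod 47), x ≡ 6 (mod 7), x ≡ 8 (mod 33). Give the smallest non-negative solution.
x ≡ 8588 (mod 10857); the representative in [0, 10857) is 8588

The moduli 47, 7, 33 are pairwise coprime, so by the CRT there is a unique solution mod 47·7·33 = 10857.
Solve by successive substitution. Start with x ≡ 34 (mod 47).
  Combine with x ≡ 6 (mod 7): write x = 34 + 47·t and require 34 + 47·t ≡ 6 (mod 7), i.e. 47·t ≡ 6 − 34 ≡ 0 (mod 7). Since 47^(−1) ≡ 3 (mod 7) (47 ≡ 5 (mod 7)), t ≡ 3·0 ≡ 0 (mod 7). So x ≡ 34 + 47·0 = 34 (mod 329).
  Combine with x ≡ 8 (mod 33): write x = 34 + 329·t and require 34 + 329·t ≡ 8 (mod 33), i.e. 329·t ≡ 8 − 34 ≡ 7 (mod 33). Since 329^(−1) ≡ 32 (mod 33) (329 ≡ 32 (mod 33)), t ≡ 32·7 ≡ 26 (mod 33). So x ≡ 34 + 329·26 = 8588 (mod 10857).
Unique solution in [0, 10857): x = 8588.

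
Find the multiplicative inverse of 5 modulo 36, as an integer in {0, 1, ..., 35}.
Apply the extended Euclidean algorithm to (36, 5), tracking rows (r, s, t) with s·36 + t·5 = r. Each division r_prev = q·r_cur + r_new produces the new row as (previous row) − q·(current row):
  row A: (36, 1, 0)   [1·36 + 0·5 = 36]
  row B: (5, 0, 1)   [0·36 + 1·5 = 5]
  36 = 7·5 + 1   → row C = row A − 7·row B = (1, 1, −7)   [check: 1·36 − 7·5 = 1]
  5 = 5·1 + 0   → remainder 0, stop. gcd = 1 (last nonzero row C).
The gcd is 1, so 5 is invertible mod 36. The last nonzero row gives 1·36 − 7·5 = 1, so t = −7. So 5^(−1) ≡ −7 ≡ 29 (mod 36). Verify: 5 · 29 = 145 ≡ 1 (mod 36). ✓

Final answer: 5^(−1) ≡ 29 (mod 36)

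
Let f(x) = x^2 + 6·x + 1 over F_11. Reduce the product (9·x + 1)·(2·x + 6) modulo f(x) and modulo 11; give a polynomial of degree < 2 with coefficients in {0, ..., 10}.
a · b ≡ 3·x + 10 (mod f(x))

Multiply as integer polynomials: a · b = 18·x^2 + 56·x + 6. Reducing coefficients mod 11: a · b ≡ 7·x^2 + x + 6. Now divide by f(x) = x^2 + 6·x + 1 in F_11[x], eliminating the leading term at each step:
  leading term 7·x^2: subtract (7)·f(x) = 7·x^2 + 9·x + 7, leaving 3·x + 10 (coefficients mod 11)
The degree is now < 2, so this is the remainder. Hence a · b ≡ 3·x + 10 in F_11[x]/(f).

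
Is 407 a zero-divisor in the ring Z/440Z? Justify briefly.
YES

gcd(407, 440) = 11 > 1, so 407 is not a unit in Z/440Z. In Z/nZ every nonzero non-unit is a zero-divisor: explicitly, take b = 440/gcd = 40 ≠ 0 (mod 440); then 407·40 = 16280 = 37·440, i.e. 407·40 ≡ 0 (mod 440). So 407 is a zero-divisor.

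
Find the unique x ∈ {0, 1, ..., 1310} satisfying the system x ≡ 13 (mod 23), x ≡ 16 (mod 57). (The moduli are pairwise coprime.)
The moduli 23, 57 are pairwise coprime, so by the CRT there is a unique solution mod 23·57 = 1311.
Solve by successive substitution. Start with x ≡ 13 (mod 23).
  Combine with x ≡ 16 (mod 57): write x = 13 + 23·t and require 13 + 23·t ≡ 16 (mod 57), i.e. 23·t ≡ 16 − 13 ≡ 3 (mod 57). Since 23^(−1) ≡ 5 (mod 57), t ≡ 5·3 ≡ 15 (mod 57). So x ≡ 13 + 23·15 = 358 (mod 1311).
Unique solution in [0, 1311): x = 358.

Final answer: x ≡ 358 (mod 1311); the representative in [0, 1311) is 358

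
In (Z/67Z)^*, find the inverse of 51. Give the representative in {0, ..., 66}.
51^(−1) ≡ 46 (mod 67)

Apply the extended Euclidean algorithm to (67, 51), tracking rows (r, s, t) with s·67 + t·51 = r. Each division r_prev = q·r_cur + r_new produces the new row as (previous row) − q·(current row):
  row A: (67, 1, 0)   [1·67 + 0·51 = 67]
  row B: (51, 0, 1)   [0·67 + 1·51 = 51]
  67 = 1·51 + 16   → row C = row A − 1·row B = (16, 1, −1)   [check: 1·67 − 1·51 = 16]
  51 = 3·16 + 3   → row D = row B − 3·row C = (3, −3, 4)   [check: −3·67 + 4·51 = 3]
  16 = 5·3 + 1   → row E = row C − 5·row D = (1, 16, −21)   [check: 16·67 − 21·51 = 1]
  3 = 3·1 + 0   → remainder 0, stop. gcd = 1 (last nonzero row E).
The gcd is 1, so 51 is invertible mod 67. The last nonzero row gives 16·67 − 21·51 = 1, so t = −21. So 51^(−1) ≡ −21 ≡ 46 (mod 67). Verify: 51 · 46 = 2346 ≡ 1 (mod 67). ✓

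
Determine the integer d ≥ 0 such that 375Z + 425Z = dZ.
(375, 425) = (25); d = 25

In the PID Z, (a, b) is generated by gcd(a, b). Compute gcd(425, 375) with the extended Euclidean algorithm, tracking rows (r, s, t) with s·425 + t·375 = r:
  row A: (425, 1, 0)   [1·425 + 0·375 = 425]
  row B: (375, 0, 1)   [0·425 + 1·375 = 375]
  425 = 1·375 + 50   → row C = row A − 1·row B = (50, 1, −1)   [check: 1·425 − 1·375 = 50]
  375 = 7·50 + 25   → row D = row B − 7·row C = (25, −7, 8)   [check: −7·425 + 8·375 = 25]
  50 = 2·25 + 0   → remainder 0, stop. gcd = 25 (last nonzero row D).
So gcd(375, 425) = 25, with Bézout identity −7·425 + 8·375 = 25. Containment (⊇): the Bézout identity exhibits 25 as an element of (375, 425), giving (25) ⊆ (375, 425). Containment (⊆): since 25 | 375 and 25 | 425 (375 = 25·15, 425 = 25·17), every Z-linear combination of 375 and 425 is divisible by 25, so (375, 425) ⊆ (25). Therefore (375, 425) = (25), d = 25.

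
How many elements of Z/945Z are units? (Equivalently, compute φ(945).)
An element a ∈ Z/945Z is a unit iff gcd(a, 945) = 1, so the number of units is φ(945). φ is multiplicative, with φ(p^e) = p^e − p^(e−1). Factorise 945 = 3^3 · 5 · 7. Then
  φ(945) = (3^3 − 3^2) · (5 − 1) · (7 − 1) = 18 · 4 · 6 = 432.

Final answer: Z/945Z has φ(945) = 432 units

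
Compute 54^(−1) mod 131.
Apply the extended Euclidean algorithm to (131, 54), tracking rows (r, s, t) with s·131 + t·54 = r. Each division r_prev = q·r_cur + r_new produces the new row as (previous row) − q·(current row):
  row A: (131, 1, 0)   [1·131 + 0·54 = 131]
  row B: (54, 0, 1)   [0·131 + 1·54 = 54]
  131 = 2·54 + 23   → row C = row A − 2·row B = (23, 1, −2)   [check: 1·131 − 2·54 = 23]
  54 = 2·23 + 8   → row D = row B − 2·row C = (8, −2, 5)   [check: −2·131 + 5·54 = 8]
  23 = 2·8 + 7   → row E = row C − 2·row D = (7, 5, −12)   [check: 5·131 − 12·54 = 7]
  8 = 1·7 + 1   → row F = row D − 1·row E = (1, −7, 17)   [check: −7·131 + 17·54 = 1]
  7 = 7·1 + 0   → remainder 0, stop. gcd = 1 (last nonzero row F).
The gcd is 1, so 54 is invertible mod 131. The last nonzero row gives −7·131 + 17·54 = 1, so t = 17. So 54^(−1) ≡ 17 (mod 131). Verify: 54 · 17 = 918 ≡ 1 (mod 131). ✓

Final answer: 54^(−1) ≡ 17 (mod 131)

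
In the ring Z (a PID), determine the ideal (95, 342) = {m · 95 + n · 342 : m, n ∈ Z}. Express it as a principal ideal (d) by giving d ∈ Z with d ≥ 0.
In the PID Z, (a, b) is generated by gcd(a, b). Compute gcd(342, 95) with the extended Euclidean algorithm, tracking rows (r, s, t) with s·342 + t·95 = r:
  row A: (342, 1, 0)   [1·342 + 0·95 = 342]
  row B: (95, 0, 1)   [0·342 + 1·95 = 95]
  342 = 3·95 + 57   → row C = row A − 3·row B = (57, 1, −3)   [check: 1·342 − 3·95 = 57]
  95 = 1·57 + 38   → row D = row B − 1·row C = (38, −1, 4)   [check: −1·342 + 4·95 = 38]
  57 = 1·38 + 19   → row E = row C − 1·row D = (19, 2, −7)   [check: 2·342 − 7·95 = 19]
  38 = 2·19 + 0   → remainder 0, stop. gcd = 19 (last nonzero row E).
So gcd(95, 342) = 19, with Bézout identity 2·342 − 7·95 = 19. Containment (⊇): the Bézout identity exhibits 19 as an element of (95, 342), giving (19) ⊆ (95, 342). Containment (⊆): since 19 | 95 and 19 | 342 (95 = 19·5, 342 = 19·18), every Z-linear combination of 95 and 342 is divisible by 19, so (95, 342) ⊆ (19). Therefore (95, 342) = (19), d = 19.

Final answer: (95, 342) = (19); d = 19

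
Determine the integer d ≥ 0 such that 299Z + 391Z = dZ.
(299, 391) = (23); d = 23

In the PID Z, (a, b) is generated by gcd(a, b). Compute gcd(391, 299) with the extended Euclidean algorithm, tracking rows (r, s, t) with s·391 + t·299 = r:
  row A: (391, 1, 0)   [1·391 + 0·299 = 391]
  row B: (299, 0, 1)   [0·391 + 1·299 = 299]
  391 = 1·299 + 92   → row C = row A − 1·row B = (92, 1, −1)   [check: 1·391 − 1·299 = 92]
  299 = 3·92 + 23   → row D = row B − 3·row C = (23, −3, 4)   [check: −3·391 + 4·299 = 23]
  92 = 4·23 + 0   → remainder 0, stop. gcd = 23 (last nonzero row D).
So gcd(299, 391) = 23, with Bézout identity −3·391 + 4·299 = 23. Containment (⊇): the Bézout identity exhibits 23 as an element of (299, 391), giving (23) ⊆ (299, 391). Containment (⊆): since 23 | 299 and 23 | 391 (299 = 23·13, 391 = 23·17), every Z-linear combination of 299 and 391 is divisible by 23, so (299, 391) ⊆ (23). Therefore (299, 391) = (23), d = 23.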